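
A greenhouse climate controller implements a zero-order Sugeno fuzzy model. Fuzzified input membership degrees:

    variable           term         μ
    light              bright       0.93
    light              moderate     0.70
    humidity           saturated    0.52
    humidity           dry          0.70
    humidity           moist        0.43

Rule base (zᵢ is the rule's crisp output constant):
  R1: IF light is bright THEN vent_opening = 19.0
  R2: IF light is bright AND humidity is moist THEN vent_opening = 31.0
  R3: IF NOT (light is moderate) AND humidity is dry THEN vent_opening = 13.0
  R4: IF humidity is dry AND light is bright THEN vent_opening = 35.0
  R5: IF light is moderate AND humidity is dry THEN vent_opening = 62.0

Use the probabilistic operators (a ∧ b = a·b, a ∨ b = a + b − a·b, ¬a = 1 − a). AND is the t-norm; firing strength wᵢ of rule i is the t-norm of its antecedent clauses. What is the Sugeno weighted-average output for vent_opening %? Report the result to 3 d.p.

R1 (z=19.0): bright=0.93 → w = 0.9300
R2 (z=31.0): bright=0.93, moist=0.43; AND[a·b] → w = 0.3999
R3 (z=13.0): ¬moderate=1−0.70=0.30, dry=0.70; AND[a·b] → w = 0.2100
R4 (z=35.0): dry=0.70, bright=0.93; AND[a·b] → w = 0.6510
R5 (z=62.0): moderate=0.70, dry=0.70; AND[a·b] → w = 0.4900
Weighted average = (0.9300·19.0 + 0.3999·31.0 + 0.2100·13.0 + 0.6510·35.0 + 0.4900·62.0) / (0.9300 + 0.3999 + 0.2100 + 0.6510 + 0.4900)
  = 85.9619 / 2.6809 = 32.065

32.065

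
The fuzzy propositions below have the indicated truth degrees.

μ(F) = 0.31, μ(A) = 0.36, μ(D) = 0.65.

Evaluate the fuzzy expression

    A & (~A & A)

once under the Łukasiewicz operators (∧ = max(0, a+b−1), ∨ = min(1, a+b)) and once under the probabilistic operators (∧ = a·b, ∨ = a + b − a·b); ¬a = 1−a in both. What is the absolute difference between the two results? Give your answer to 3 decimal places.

0.083

Under Łukasiewicz:
  ~A = 1 − 0.36 = 0.64
  ~A & A = max(0, a+b−1) on (0.64, 0.36) = 0.00
  A & (~A & A) = max(0, a+b−1) on (0.36, 0.00) = 0.00
  → value = 0.0000
Under probabilistic:
  ~A = 1 − 0.3600 = 0.6400
  ~A & A = a·b on (0.6400, 0.3600) = 0.2304
  A & (~A & A) = a·b on (0.3600, 0.2304) = 0.0829
  → value = 0.0829
|0.0000 − 0.0829| = 0.083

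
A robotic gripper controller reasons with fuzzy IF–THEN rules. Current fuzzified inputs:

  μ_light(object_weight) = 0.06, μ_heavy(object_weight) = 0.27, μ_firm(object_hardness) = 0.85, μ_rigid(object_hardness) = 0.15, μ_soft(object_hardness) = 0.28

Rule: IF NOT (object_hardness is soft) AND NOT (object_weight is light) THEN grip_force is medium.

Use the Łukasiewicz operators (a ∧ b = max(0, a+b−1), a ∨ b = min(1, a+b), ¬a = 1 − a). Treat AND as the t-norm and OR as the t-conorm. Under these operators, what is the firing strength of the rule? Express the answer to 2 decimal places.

0.66

firing strength: ¬soft=1−0.28=0.72, ¬light=1−0.06=0.94; AND[max(0, a+b−1)] → w = 0.66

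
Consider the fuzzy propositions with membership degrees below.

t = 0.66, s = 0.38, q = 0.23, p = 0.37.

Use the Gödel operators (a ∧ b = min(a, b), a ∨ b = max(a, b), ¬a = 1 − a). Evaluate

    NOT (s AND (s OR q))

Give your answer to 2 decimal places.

s OR q = max(a, b) on (0.38, 0.23) = 0.38
s AND (s OR q) = min(a, b) on (0.38, 0.38) = 0.38
NOT (s AND (s OR q)) = 1 − 0.38 = 0.62

0.62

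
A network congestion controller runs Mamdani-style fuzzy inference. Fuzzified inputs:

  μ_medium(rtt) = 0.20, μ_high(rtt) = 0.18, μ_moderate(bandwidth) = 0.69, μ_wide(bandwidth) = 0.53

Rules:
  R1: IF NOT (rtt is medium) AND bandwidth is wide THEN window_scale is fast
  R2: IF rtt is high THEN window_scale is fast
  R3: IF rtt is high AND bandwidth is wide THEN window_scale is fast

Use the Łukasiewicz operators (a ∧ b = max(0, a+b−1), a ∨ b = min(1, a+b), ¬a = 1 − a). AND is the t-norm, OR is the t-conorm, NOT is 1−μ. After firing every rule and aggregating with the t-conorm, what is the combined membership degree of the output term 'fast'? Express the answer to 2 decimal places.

0.51

R1: ¬medium=1−0.20=0.80, wide=0.53; AND[max(0, a+b−1)] → w = 0.33
R2: high=0.18 → w = 0.18
R3: high=0.18, wide=0.53; AND[max(0, a+b−1)] → w = 0.00
Rules with consequent 'fast': {R1, R2, R3} → strengths 0.33, 0.18, 0.00
Aggregate via t-conorm [min(1, a+b)]: 0.51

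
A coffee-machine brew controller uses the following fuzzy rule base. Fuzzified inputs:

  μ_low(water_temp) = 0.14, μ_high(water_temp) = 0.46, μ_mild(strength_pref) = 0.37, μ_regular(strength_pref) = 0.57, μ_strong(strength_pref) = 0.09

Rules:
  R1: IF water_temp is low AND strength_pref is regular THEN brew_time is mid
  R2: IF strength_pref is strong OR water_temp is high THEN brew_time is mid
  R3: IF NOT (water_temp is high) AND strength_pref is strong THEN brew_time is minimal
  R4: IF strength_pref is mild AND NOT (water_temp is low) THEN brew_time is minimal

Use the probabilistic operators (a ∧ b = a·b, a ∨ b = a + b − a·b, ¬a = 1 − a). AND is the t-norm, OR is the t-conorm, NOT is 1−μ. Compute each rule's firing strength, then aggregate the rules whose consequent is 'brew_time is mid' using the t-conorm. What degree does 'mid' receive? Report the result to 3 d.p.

R1: low=0.14, regular=0.57; AND[a·b] → w = 0.0798
R2: strong=0.09, high=0.46; OR[a + b − a·b] → w = 0.5086
R3: ¬high=1−0.46=0.54, strong=0.09; AND[a·b] → w = 0.0486
R4: mild=0.37, ¬low=1−0.14=0.86; AND[a·b] → w = 0.3182
Rules with consequent 'mid': {R1, R2} → strengths 0.0798, 0.5086
Aggregate via t-conorm [a + b − a·b]: 0.5478

0.548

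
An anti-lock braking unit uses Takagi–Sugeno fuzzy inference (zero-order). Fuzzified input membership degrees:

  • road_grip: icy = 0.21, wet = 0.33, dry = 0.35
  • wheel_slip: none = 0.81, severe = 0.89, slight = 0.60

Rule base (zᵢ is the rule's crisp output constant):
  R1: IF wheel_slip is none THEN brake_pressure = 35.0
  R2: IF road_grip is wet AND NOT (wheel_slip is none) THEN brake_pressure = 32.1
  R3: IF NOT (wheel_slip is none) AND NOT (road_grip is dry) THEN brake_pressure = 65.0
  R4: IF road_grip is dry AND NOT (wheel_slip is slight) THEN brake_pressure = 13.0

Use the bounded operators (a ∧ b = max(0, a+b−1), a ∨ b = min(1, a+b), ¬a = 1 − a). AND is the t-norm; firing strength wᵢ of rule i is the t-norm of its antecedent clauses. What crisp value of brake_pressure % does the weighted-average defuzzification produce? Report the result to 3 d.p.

R1 (z=35.0): none=0.81 → w = 0.81
R2 (z=32.1): wet=0.33, ¬none=1−0.81=0.19; AND[max(0, a+b−1)] → w = 0.00
R3 (z=65.0): ¬none=1−0.81=0.19, ¬dry=1−0.35=0.65; AND[max(0, a+b−1)] → w = 0.00
R4 (z=13.0): dry=0.35, ¬slight=1−0.60=0.40; AND[max(0, a+b−1)] → w = 0.00
Weighted average = (0.81·35.0 + 0.00·32.1 + 0.00·65.0 + 0.00·13.0) / (0.81 + 0.00 + 0.00 + 0.00)
  = 28.3500 / 0.8100 = 35.000

35.000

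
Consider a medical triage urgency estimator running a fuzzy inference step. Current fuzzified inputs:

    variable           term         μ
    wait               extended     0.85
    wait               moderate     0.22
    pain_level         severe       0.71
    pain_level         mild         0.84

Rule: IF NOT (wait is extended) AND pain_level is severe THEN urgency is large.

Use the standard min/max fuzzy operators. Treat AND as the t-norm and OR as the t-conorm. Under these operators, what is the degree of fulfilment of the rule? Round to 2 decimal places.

0.15

firing strength: ¬extended=1−0.85=0.15, severe=0.71; AND[min(a, b)] → w = 0.15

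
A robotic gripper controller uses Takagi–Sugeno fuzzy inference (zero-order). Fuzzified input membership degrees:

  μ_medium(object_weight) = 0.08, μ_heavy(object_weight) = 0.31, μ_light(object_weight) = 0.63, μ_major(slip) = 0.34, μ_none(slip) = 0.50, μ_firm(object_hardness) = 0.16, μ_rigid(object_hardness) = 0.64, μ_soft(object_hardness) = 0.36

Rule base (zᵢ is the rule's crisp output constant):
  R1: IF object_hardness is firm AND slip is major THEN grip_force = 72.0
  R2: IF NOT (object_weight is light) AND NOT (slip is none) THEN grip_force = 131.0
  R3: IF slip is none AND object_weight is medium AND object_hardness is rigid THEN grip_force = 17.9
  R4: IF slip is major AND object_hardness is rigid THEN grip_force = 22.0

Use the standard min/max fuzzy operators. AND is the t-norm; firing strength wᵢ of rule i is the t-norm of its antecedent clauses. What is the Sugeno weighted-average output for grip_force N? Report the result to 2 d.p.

72.53

R1 (z=72.0): firm=0.16, major=0.34; AND[min(a, b)] → w = 0.16
R2 (z=131.0): ¬light=1−0.63=0.37, ¬none=1−0.50=0.50; AND[min(a, b)] → w = 0.37
R3 (z=17.9): none=0.50, medium=0.08, rigid=0.64; AND[min(a, b)] → w = 0.08
R4 (z=22.0): major=0.34, rigid=0.64; AND[min(a, b)] → w = 0.34
Weighted average = (0.16·72.0 + 0.37·131.0 + 0.08·17.9 + 0.34·22.0) / (0.16 + 0.37 + 0.08 + 0.34)
  = 68.9020 / 0.9500 = 72.53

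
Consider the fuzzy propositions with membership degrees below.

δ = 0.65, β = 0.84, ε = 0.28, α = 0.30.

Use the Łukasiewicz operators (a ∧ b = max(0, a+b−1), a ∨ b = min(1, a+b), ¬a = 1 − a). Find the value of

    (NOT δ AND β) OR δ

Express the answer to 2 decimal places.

0.84

NOT δ = 1 − 0.65 = 0.35
NOT δ AND β = max(0, a+b−1) on (0.35, 0.84) = 0.19
(NOT δ AND β) OR δ = min(1, a+b) on (0.19, 0.65) = 0.84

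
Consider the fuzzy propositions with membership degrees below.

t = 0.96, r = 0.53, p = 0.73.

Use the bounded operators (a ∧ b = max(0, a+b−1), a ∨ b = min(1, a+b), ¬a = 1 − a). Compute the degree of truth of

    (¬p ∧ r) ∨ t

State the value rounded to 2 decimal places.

0.96

¬p = 1 − 0.73 = 0.27
¬p ∧ r = max(0, a+b−1) on (0.27, 0.53) = 0.00
(¬p ∧ r) ∨ t = min(1, a+b) on (0.00, 0.96) = 0.96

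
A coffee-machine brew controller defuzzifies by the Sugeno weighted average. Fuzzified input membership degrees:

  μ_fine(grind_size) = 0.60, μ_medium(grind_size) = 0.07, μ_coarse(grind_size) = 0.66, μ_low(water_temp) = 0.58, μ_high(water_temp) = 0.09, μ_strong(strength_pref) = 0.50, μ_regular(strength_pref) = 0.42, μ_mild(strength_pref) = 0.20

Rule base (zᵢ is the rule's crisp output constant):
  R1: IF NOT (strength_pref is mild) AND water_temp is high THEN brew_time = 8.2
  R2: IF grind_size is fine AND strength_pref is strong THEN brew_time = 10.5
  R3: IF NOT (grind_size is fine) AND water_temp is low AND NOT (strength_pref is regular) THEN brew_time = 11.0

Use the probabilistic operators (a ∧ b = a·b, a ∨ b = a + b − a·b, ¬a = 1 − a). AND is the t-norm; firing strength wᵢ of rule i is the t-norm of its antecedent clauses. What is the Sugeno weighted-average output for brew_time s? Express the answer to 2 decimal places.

R1 (z=8.2): ¬mild=1−0.20=0.80, high=0.09; AND[a·b] → w = 0.0720
R2 (z=10.5): fine=0.60, strong=0.50; AND[a·b] → w = 0.3000
R3 (z=11.0): ¬fine=1−0.60=0.40, low=0.58, ¬regular=1−0.42=0.58; AND[a·b] → w = 0.1346
Weighted average = (0.0720·8.2 + 0.3000·10.5 + 0.1346·11.0) / (0.0720 + 0.3000 + 0.1346)
  = 5.2206 / 0.5066 = 10.31

10.31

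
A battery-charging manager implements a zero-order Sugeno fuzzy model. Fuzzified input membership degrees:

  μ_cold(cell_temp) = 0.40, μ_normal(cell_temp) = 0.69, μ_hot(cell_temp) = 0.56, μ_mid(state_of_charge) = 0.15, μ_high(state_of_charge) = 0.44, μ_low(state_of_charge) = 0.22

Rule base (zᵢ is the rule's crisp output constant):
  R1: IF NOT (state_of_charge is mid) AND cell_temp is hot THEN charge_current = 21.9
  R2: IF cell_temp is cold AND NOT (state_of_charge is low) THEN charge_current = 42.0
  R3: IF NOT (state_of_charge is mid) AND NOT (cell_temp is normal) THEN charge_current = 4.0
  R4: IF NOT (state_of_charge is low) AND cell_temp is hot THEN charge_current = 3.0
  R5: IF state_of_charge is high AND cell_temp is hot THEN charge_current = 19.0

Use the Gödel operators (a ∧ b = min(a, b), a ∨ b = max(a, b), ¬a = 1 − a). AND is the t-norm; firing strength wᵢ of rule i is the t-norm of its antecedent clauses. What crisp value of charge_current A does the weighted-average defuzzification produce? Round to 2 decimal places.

17.77

R1 (z=21.9): ¬mid=1−0.15=0.85, hot=0.56; AND[min(a, b)] → w = 0.56
R2 (z=42.0): cold=0.40, ¬low=1−0.22=0.78; AND[min(a, b)] → w = 0.40
R3 (z=4.0): ¬mid=1−0.15=0.85, ¬normal=1−0.69=0.31; AND[min(a, b)] → w = 0.31
R4 (z=3.0): ¬low=1−0.22=0.78, hot=0.56; AND[min(a, b)] → w = 0.56
R5 (z=19.0): high=0.44, hot=0.56; AND[min(a, b)] → w = 0.44
Weighted average = (0.56·21.9 + 0.40·42.0 + 0.31·4.0 + 0.56·3.0 + 0.44·19.0) / (0.56 + 0.40 + 0.31 + 0.56 + 0.44)
  = 40.3440 / 2.2700 = 17.77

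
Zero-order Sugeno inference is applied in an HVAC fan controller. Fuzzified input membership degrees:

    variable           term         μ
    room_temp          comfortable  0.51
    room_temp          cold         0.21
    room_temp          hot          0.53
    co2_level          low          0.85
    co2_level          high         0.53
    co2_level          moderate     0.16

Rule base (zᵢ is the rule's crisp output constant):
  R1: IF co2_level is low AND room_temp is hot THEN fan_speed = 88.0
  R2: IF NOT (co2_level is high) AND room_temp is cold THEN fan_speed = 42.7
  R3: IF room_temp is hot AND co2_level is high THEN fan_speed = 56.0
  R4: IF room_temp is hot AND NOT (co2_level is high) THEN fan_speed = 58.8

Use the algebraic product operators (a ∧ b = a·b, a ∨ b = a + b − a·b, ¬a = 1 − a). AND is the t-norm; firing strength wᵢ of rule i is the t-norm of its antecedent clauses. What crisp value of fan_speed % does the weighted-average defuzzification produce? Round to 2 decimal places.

R1 (z=88.0): low=0.85, hot=0.53; AND[a·b] → w = 0.4505
R2 (z=42.7): ¬high=1−0.53=0.47, cold=0.21; AND[a·b] → w = 0.0987
R3 (z=56.0): hot=0.53, high=0.53; AND[a·b] → w = 0.2809
R4 (z=58.8): hot=0.53, ¬high=1−0.53=0.47; AND[a·b] → w = 0.2491
Weighted average = (0.4505·88.0 + 0.0987·42.7 + 0.2809·56.0 + 0.2491·58.8) / (0.4505 + 0.0987 + 0.2809 + 0.2491)
  = 74.2360 / 1.0792 = 68.79

68.79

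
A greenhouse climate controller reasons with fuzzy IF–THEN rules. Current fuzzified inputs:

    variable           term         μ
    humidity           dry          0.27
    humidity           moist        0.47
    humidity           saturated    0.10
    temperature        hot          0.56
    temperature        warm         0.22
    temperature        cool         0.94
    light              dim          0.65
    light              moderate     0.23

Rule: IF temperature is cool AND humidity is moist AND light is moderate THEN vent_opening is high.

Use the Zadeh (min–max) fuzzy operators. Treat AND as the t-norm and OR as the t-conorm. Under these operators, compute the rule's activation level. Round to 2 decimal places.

0.23

firing strength: cool=0.94, moist=0.47, moderate=0.23; AND[min(a, b)] → w = 0.23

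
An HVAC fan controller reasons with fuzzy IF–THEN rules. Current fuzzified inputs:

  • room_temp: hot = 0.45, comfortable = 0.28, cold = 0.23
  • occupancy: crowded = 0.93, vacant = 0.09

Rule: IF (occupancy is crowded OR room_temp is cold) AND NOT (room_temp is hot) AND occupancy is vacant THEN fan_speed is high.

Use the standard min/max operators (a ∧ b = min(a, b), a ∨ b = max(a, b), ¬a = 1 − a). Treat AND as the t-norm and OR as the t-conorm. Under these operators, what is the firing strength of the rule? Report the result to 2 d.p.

0.09

firing strength: (crowded=0.93 OR cold=0.23) = 0.93; AND[min(a, b)] with ¬hot=1−0.45=0.55, vacant=0.09 → w = 0.09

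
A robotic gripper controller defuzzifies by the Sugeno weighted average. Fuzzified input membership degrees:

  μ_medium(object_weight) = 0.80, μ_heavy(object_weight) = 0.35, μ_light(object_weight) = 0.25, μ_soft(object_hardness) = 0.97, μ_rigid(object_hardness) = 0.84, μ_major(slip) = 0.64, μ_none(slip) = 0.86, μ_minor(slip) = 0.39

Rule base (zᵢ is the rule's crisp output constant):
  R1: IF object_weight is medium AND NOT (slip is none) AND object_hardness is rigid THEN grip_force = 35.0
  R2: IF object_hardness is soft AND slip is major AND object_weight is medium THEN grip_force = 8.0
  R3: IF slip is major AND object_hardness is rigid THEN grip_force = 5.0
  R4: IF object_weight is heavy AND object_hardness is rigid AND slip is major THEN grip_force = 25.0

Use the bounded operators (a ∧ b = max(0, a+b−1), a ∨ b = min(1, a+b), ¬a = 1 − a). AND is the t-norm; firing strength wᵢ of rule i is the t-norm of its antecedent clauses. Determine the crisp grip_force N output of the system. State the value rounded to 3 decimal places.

R1 (z=35.0): medium=0.80, ¬none=1−0.86=0.14, rigid=0.84; AND[max(0, a+b−1)] → w = 0.00
R2 (z=8.0): soft=0.97, major=0.64, medium=0.80; AND[max(0, a+b−1)] → w = 0.41
R3 (z=5.0): major=0.64, rigid=0.84; AND[max(0, a+b−1)] → w = 0.48
R4 (z=25.0): heavy=0.35, rigid=0.84, major=0.64; AND[max(0, a+b−1)] → w = 0.00
Weighted average = (0.00·35.0 + 0.41·8.0 + 0.48·5.0 + 0.00·25.0) / (0.00 + 0.41 + 0.48 + 0.00)
  = 5.6800 / 0.8900 = 6.382

6.382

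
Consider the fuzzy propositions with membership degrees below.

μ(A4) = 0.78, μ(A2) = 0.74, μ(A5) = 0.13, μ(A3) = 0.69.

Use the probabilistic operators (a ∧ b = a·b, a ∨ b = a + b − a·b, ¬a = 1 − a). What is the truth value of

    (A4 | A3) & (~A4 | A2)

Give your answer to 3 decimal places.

A4 | A3 = a + b − a·b on (0.7800, 0.6900) = 0.9318
~A4 = 1 − 0.7800 = 0.2200
~A4 | A2 = a + b − a·b on (0.2200, 0.7400) = 0.7972
(A4 | A3) & (~A4 | A2) = a·b on (0.9318, 0.7972) = 0.7428

0.743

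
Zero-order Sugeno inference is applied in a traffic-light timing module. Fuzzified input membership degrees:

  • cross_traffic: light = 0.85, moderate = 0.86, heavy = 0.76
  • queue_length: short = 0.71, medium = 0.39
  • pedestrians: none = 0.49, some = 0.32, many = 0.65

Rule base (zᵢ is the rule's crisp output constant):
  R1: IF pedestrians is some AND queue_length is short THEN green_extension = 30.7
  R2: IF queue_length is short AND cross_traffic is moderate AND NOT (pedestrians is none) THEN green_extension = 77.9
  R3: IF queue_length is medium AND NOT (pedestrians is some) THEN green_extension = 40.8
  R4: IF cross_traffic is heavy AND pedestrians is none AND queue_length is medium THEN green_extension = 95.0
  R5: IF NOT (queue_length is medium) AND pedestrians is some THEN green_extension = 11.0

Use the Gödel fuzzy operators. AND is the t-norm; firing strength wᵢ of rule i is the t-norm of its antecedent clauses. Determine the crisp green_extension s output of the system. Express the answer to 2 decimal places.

R1 (z=30.7): some=0.32, short=0.71; AND[min(a, b)] → w = 0.32
R2 (z=77.9): short=0.71, moderate=0.86, ¬none=1−0.49=0.51; AND[min(a, b)] → w = 0.51
R3 (z=40.8): medium=0.39, ¬some=1−0.32=0.68; AND[min(a, b)] → w = 0.39
R4 (z=95.0): heavy=0.76, none=0.49, medium=0.39; AND[min(a, b)] → w = 0.39
R5 (z=11.0): ¬medium=1−0.39=0.61, some=0.32; AND[min(a, b)] → w = 0.32
Weighted average = (0.32·30.7 + 0.51·77.9 + 0.39·40.8 + 0.39·95.0 + 0.32·11.0) / (0.32 + 0.51 + 0.39 + 0.39 + 0.32)
  = 106.0350 / 1.9300 = 54.94

54.94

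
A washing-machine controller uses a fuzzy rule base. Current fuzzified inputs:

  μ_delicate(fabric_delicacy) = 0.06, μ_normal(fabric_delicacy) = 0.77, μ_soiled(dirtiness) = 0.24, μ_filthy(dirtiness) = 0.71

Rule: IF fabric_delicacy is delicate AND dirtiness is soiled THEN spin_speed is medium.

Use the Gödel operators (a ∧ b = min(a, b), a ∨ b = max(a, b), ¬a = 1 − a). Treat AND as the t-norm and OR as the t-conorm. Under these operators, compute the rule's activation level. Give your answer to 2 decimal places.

0.06

firing strength: delicate=0.06, soiled=0.24; AND[min(a, b)] → w = 0.06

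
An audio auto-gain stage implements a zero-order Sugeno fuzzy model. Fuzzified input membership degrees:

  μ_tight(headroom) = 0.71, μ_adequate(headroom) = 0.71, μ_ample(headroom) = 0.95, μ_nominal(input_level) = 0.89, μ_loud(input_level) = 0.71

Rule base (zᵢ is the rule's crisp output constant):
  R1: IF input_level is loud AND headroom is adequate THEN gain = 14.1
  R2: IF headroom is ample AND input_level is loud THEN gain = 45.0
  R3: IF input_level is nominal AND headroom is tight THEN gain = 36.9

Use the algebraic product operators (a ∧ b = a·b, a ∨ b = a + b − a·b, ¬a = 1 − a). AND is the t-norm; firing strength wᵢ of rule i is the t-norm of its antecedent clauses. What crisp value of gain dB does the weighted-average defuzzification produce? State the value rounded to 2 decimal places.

33.57

R1 (z=14.1): loud=0.71, adequate=0.71; AND[a·b] → w = 0.5041
R2 (z=45.0): ample=0.95, loud=0.71; AND[a·b] → w = 0.6745
R3 (z=36.9): nominal=0.89, tight=0.71; AND[a·b] → w = 0.6319
Weighted average = (0.5041·14.1 + 0.6745·45.0 + 0.6319·36.9) / (0.5041 + 0.6745 + 0.6319)
  = 60.7774 / 1.8105 = 33.57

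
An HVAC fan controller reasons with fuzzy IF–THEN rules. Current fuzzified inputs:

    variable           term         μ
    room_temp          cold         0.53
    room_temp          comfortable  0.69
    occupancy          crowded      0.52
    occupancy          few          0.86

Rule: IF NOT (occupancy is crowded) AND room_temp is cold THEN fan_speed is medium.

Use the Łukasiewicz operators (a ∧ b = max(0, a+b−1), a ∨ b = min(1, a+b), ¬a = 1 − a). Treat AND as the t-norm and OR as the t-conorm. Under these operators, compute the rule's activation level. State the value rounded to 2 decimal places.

firing strength: ¬crowded=1−0.52=0.48, cold=0.53; AND[max(0, a+b−1)] → w = 0.01

0.01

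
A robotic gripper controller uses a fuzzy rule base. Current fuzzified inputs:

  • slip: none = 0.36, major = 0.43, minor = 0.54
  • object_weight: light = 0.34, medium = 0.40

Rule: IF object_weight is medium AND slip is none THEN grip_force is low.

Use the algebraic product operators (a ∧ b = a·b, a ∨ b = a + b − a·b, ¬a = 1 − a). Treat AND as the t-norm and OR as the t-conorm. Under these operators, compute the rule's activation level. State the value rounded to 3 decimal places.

0.144

firing strength: medium=0.40, none=0.36; AND[a·b] → w = 0.1440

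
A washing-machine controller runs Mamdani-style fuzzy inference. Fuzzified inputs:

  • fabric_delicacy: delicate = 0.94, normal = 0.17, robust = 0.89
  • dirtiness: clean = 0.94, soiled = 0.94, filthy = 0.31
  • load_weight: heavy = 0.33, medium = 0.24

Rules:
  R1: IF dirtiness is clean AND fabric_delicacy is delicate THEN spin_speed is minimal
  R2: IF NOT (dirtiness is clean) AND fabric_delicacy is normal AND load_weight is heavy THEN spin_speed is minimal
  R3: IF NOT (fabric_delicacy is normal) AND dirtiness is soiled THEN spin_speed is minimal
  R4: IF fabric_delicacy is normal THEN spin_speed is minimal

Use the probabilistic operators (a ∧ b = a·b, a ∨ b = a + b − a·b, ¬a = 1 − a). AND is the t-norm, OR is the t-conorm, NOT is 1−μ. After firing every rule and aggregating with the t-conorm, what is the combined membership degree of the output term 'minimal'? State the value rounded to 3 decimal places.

0.979

R1: clean=0.94, delicate=0.94; AND[a·b] → w = 0.8836
R2: ¬clean=1−0.94=0.06, normal=0.17, heavy=0.33; AND[a·b] → w = 0.0034
R3: ¬normal=1−0.17=0.83, soiled=0.94; AND[a·b] → w = 0.7802
R4: normal=0.17 → w = 0.1700
Rules with consequent 'minimal': {R1, R2, R3, R4} → strengths 0.8836, 0.0034, 0.7802, 0.1700
Aggregate via t-conorm [a + b − a·b]: 0.9788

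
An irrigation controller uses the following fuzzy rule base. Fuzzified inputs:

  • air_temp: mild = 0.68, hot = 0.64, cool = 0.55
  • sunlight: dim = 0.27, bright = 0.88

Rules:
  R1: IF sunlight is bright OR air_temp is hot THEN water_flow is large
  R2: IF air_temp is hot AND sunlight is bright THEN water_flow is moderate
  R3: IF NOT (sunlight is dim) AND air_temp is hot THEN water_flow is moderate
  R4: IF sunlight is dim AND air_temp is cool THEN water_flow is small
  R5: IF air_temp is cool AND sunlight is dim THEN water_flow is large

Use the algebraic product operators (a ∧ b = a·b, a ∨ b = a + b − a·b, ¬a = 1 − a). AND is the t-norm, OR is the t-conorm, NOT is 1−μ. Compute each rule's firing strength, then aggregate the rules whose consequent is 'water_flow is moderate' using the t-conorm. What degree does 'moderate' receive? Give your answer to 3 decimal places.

0.767

R1: bright=0.88, hot=0.64; OR[a + b − a·b] → w = 0.9568
R2: hot=0.64, bright=0.88; AND[a·b] → w = 0.5632
R3: ¬dim=1−0.27=0.73, hot=0.64; AND[a·b] → w = 0.4672
R4: dim=0.27, cool=0.55; AND[a·b] → w = 0.1485
R5: cool=0.55, dim=0.27; AND[a·b] → w = 0.1485
Rules with consequent 'moderate': {R2, R3} → strengths 0.5632, 0.4672
Aggregate via t-conorm [a + b − a·b]: 0.7673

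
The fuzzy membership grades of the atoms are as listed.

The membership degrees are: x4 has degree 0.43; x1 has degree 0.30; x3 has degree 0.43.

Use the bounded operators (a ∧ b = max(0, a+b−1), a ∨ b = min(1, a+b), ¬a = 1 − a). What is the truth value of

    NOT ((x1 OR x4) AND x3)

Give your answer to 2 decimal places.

0.84

x1 OR x4 = min(1, a+b) on (0.30, 0.43) = 0.73
(x1 OR x4) AND x3 = max(0, a+b−1) on (0.73, 0.43) = 0.16
NOT ((x1 OR x4) AND x3) = 1 − 0.16 = 0.84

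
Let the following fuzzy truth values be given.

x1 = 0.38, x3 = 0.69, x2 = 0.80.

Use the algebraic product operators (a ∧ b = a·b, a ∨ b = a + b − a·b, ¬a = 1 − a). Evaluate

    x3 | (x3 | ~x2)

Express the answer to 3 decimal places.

~x2 = 1 − 0.8000 = 0.2000
x3 | ~x2 = a + b − a·b on (0.6900, 0.2000) = 0.7520
x3 | (x3 | ~x2) = a + b − a·b on (0.6900, 0.7520) = 0.9231

0.923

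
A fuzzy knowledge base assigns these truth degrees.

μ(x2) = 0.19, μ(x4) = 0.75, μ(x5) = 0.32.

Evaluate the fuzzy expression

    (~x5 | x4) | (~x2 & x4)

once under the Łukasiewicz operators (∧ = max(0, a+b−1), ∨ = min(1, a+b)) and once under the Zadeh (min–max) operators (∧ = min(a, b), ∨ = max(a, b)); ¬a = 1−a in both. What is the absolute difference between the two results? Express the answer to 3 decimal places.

Under Łukasiewicz:
  ~x5 = 1 − 0.32 = 0.68
  ~x5 | x4 = min(1, a+b) on (0.68, 0.75) = 1.00
  ~x2 = 1 − 0.19 = 0.81
  ~x2 & x4 = max(0, a+b−1) on (0.81, 0.75) = 0.56
  (~x5 | x4) | (~x2 & x4) = min(1, a+b) on (1.00, 0.56) = 1.00
  → value = 1.0000
Under Zadeh (min–max):
  ~x5 = 1 − 0.32 = 0.68
  ~x5 | x4 = max(a, b) on (0.68, 0.75) = 0.75
  ~x2 = 1 − 0.19 = 0.81
  ~x2 & x4 = min(a, b) on (0.81, 0.75) = 0.75
  (~x5 | x4) | (~x2 & x4) = max(a, b) on (0.75, 0.75) = 0.75
  → value = 0.7500
|1.0000 − 0.7500| = 0.250

0.250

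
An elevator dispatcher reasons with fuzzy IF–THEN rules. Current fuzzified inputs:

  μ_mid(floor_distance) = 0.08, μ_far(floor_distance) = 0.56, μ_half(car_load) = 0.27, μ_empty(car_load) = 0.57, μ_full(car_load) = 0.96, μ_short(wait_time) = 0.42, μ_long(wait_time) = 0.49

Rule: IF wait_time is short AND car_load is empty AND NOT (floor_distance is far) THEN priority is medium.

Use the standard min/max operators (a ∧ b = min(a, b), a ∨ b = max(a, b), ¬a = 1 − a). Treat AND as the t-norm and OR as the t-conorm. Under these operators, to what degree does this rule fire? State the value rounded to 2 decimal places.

firing strength: short=0.42, empty=0.57, ¬far=1−0.56=0.44; AND[min(a, b)] → w = 0.42

0.42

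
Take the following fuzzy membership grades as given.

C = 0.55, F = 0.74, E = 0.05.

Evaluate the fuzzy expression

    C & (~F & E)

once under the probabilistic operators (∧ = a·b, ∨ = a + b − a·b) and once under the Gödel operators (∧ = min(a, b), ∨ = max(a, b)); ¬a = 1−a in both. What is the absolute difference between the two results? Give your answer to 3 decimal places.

Under probabilistic:
  ~F = 1 − 0.7400 = 0.2600
  ~F & E = a·b on (0.2600, 0.0500) = 0.0130
  C & (~F & E) = a·b on (0.5500, 0.0130) = 0.0072
  → value = 0.0072
Under Gödel:
  ~F = 1 − 0.74 = 0.26
  ~F & E = min(a, b) on (0.26, 0.05) = 0.05
  C & (~F & E) = min(a, b) on (0.55, 0.05) = 0.05
  → value = 0.0500
|0.0072 − 0.0500| = 0.043

0.043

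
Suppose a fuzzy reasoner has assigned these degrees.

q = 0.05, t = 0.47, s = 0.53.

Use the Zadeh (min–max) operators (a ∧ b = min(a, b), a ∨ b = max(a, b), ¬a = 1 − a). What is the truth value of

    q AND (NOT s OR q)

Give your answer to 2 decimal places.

0.05

NOT s = 1 − 0.53 = 0.47
NOT s OR q = max(a, b) on (0.47, 0.05) = 0.47
q AND (NOT s OR q) = min(a, b) on (0.05, 0.47) = 0.05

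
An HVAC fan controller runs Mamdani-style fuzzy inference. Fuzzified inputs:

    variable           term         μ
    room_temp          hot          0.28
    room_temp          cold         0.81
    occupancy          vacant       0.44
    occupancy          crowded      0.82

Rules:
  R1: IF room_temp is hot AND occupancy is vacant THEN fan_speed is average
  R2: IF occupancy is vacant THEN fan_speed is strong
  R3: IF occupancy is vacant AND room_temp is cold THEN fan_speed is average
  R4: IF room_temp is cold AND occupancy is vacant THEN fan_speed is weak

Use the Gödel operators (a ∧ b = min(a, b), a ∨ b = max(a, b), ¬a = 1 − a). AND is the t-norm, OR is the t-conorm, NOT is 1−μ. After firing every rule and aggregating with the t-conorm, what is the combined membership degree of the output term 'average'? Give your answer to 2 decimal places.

0.44

R1: hot=0.28, vacant=0.44; AND[min(a, b)] → w = 0.28
R2: vacant=0.44 → w = 0.44
R3: vacant=0.44, cold=0.81; AND[min(a, b)] → w = 0.44
R4: cold=0.81, vacant=0.44; AND[min(a, b)] → w = 0.44
Rules with consequent 'average': {R1, R3} → strengths 0.28, 0.44
Aggregate via t-conorm [max(a, b)]: 0.44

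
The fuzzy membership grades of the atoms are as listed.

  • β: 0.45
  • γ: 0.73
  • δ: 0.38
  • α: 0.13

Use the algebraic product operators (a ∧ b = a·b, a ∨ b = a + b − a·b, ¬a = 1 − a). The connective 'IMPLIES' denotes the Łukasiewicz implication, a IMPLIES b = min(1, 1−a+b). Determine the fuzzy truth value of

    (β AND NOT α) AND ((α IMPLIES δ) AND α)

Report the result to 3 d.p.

0.051

NOT α = 1 − 0.1300 = 0.8700
β AND NOT α = a·b on (0.4500, 0.8700) = 0.3915
α IMPLIES δ  [Łukasiewicz: min(1, 1−a+b)] with a=0.1300, b=0.3800 → 1.0000
(α IMPLIES δ) AND α = a·b on (1.0000, 0.1300) = 0.1300
(β AND NOT α) AND ((α IMPLIES δ) AND α) = a·b on (0.3915, 0.1300) = 0.0509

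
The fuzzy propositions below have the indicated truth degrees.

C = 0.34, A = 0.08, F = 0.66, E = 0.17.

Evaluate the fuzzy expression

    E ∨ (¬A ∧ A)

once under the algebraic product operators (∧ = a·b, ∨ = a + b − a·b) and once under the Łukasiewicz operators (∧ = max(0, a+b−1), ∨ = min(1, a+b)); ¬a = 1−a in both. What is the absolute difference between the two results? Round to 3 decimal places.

Under algebraic product:
  ¬A = 1 − 0.0800 = 0.9200
  ¬A ∧ A = a·b on (0.9200, 0.0800) = 0.0736
  E ∨ (¬A ∧ A) = a + b − a·b on (0.1700, 0.0736) = 0.2311
  → value = 0.2311
Under Łukasiewicz:
  ¬A = 1 − 0.08 = 0.92
  ¬A ∧ A = max(0, a+b−1) on (0.92, 0.08) = 0.00
  E ∨ (¬A ∧ A) = min(1, a+b) on (0.17, 0.00) = 0.17
  → value = 0.1700
|0.2311 − 0.1700| = 0.061

0.061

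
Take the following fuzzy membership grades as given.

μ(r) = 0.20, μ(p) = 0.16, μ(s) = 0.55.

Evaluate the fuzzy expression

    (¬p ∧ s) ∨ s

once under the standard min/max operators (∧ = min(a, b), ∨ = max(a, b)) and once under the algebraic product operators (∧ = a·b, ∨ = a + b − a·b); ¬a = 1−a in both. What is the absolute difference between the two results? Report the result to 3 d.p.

Under standard min/max:
  ¬p = 1 − 0.16 = 0.84
  ¬p ∧ s = min(a, b) on (0.84, 0.55) = 0.55
  (¬p ∧ s) ∨ s = max(a, b) on (0.55, 0.55) = 0.55
  → value = 0.5500
Under algebraic product:
  ¬p = 1 − 0.1600 = 0.8400
  ¬p ∧ s = a·b on (0.8400, 0.5500) = 0.4620
  (¬p ∧ s) ∨ s = a + b − a·b on (0.4620, 0.5500) = 0.7579
  → value = 0.7579
|0.5500 − 0.7579| = 0.208

0.208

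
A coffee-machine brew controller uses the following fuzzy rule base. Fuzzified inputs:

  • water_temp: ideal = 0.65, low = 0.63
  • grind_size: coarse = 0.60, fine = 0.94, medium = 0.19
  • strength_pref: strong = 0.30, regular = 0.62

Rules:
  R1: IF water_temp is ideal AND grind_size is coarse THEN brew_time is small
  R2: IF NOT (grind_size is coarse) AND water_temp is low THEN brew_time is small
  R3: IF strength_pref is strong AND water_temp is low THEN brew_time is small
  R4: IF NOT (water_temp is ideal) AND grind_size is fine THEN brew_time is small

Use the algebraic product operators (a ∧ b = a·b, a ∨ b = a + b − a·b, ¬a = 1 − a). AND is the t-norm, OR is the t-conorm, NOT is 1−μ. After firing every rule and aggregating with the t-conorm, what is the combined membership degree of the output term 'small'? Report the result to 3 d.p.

0.752

R1: ideal=0.65, coarse=0.60; AND[a·b] → w = 0.3900
R2: ¬coarse=1−0.60=0.40, low=0.63; AND[a·b] → w = 0.2520
R3: strong=0.30, low=0.63; AND[a·b] → w = 0.1890
R4: ¬ideal=1−0.65=0.35, fine=0.94; AND[a·b] → w = 0.3290
Rules with consequent 'small': {R1, R2, R3, R4} → strengths 0.3900, 0.2520, 0.1890, 0.3290
Aggregate via t-conorm [a + b − a·b]: 0.7517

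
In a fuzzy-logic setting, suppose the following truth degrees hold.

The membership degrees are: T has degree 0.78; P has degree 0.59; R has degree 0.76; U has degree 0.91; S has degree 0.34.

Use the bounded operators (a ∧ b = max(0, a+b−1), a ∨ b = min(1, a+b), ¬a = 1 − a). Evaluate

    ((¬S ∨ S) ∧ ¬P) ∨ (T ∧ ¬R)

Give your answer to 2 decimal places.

¬S = 1 − 0.34 = 0.66
¬S ∨ S = min(1, a+b) on (0.66, 0.34) = 1.00
¬P = 1 − 0.59 = 0.41
(¬S ∨ S) ∧ ¬P = max(0, a+b−1) on (1.00, 0.41) = 0.41
¬R = 1 − 0.76 = 0.24
T ∧ ¬R = max(0, a+b−1) on (0.78, 0.24) = 0.02
((¬S ∨ S) ∧ ¬P) ∨ (T ∧ ¬R) = min(1, a+b) on (0.41, 0.02) = 0.43

0.43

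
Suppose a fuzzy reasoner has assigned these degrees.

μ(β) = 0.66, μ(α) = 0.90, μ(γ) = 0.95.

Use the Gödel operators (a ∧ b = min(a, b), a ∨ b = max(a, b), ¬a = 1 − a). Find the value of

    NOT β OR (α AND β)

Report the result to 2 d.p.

0.66

NOT β = 1 − 0.66 = 0.34
α AND β = min(a, b) on (0.90, 0.66) = 0.66
NOT β OR (α AND β) = max(a, b) on (0.34, 0.66) = 0.66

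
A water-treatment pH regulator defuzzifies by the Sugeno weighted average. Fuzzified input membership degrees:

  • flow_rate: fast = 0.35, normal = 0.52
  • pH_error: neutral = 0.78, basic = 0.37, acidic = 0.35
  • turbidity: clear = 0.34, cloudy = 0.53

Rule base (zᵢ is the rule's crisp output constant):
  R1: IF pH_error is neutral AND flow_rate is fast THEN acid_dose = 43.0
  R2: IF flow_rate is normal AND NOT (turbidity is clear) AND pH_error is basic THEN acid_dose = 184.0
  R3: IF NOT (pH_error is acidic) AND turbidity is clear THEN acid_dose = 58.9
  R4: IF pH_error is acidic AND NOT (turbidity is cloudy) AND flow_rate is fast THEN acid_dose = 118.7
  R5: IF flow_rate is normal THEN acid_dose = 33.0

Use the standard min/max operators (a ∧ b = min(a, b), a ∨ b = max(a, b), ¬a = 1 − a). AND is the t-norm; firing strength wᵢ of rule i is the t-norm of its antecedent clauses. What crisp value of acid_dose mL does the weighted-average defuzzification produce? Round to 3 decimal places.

R1 (z=43.0): neutral=0.78, fast=0.35; AND[min(a, b)] → w = 0.35
R2 (z=184.0): normal=0.52, ¬clear=1−0.34=0.66, basic=0.37; AND[min(a, b)] → w = 0.37
R3 (z=58.9): ¬acidic=1−0.35=0.65, clear=0.34; AND[min(a, b)] → w = 0.34
R4 (z=118.7): acidic=0.35, ¬cloudy=1−0.53=0.47, fast=0.35; AND[min(a, b)] → w = 0.35
R5 (z=33.0): normal=0.52 → w = 0.52
Weighted average = (0.35·43.0 + 0.37·184.0 + 0.34·58.9 + 0.35·118.7 + 0.52·33.0) / (0.35 + 0.37 + 0.34 + 0.35 + 0.52)
  = 161.8610 / 1.9300 = 83.866

83.866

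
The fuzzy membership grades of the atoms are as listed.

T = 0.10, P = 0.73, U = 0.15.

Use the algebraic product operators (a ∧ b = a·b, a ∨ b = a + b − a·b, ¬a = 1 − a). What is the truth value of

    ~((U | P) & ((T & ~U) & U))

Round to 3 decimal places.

U | P = a + b − a·b on (0.1500, 0.7300) = 0.7705
~U = 1 − 0.1500 = 0.8500
T & ~U = a·b on (0.1000, 0.8500) = 0.0850
(T & ~U) & U = a·b on (0.0850, 0.1500) = 0.0128
(U | P) & ((T & ~U) & U) = a·b on (0.7705, 0.0128) = 0.0098
~((U | P) & ((T & ~U) & U)) = 1 − 0.0098 = 0.9902

0.990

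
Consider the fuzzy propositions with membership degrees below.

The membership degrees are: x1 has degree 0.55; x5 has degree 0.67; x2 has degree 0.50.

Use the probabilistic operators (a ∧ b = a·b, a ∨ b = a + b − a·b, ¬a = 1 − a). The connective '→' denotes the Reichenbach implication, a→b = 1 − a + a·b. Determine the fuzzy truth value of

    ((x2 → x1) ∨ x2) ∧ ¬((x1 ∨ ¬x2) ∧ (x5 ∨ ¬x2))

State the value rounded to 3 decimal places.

0.313

x2 → x1  [Reichenbach: 1 − a + a·b] with a=0.5000, b=0.5500 → 0.7750
(x2 → x1) ∨ x2 = a + b − a·b on (0.7750, 0.5000) = 0.8875
¬x2 = 1 − 0.5000 = 0.5000
x1 ∨ ¬x2 = a + b − a·b on (0.5500, 0.5000) = 0.7750
¬x2 = 1 − 0.5000 = 0.5000
x5 ∨ ¬x2 = a + b − a·b on (0.6700, 0.5000) = 0.8350
(x1 ∨ ¬x2) ∧ (x5 ∨ ¬x2) = a·b on (0.7750, 0.8350) = 0.6471
¬((x1 ∨ ¬x2) ∧ (x5 ∨ ¬x2)) = 1 − 0.6471 = 0.3529
((x2 → x1) ∨ x2) ∧ ¬((x1 ∨ ¬x2) ∧ (x5 ∨ ¬x2)) = a·b on (0.8875, 0.3529) = 0.3132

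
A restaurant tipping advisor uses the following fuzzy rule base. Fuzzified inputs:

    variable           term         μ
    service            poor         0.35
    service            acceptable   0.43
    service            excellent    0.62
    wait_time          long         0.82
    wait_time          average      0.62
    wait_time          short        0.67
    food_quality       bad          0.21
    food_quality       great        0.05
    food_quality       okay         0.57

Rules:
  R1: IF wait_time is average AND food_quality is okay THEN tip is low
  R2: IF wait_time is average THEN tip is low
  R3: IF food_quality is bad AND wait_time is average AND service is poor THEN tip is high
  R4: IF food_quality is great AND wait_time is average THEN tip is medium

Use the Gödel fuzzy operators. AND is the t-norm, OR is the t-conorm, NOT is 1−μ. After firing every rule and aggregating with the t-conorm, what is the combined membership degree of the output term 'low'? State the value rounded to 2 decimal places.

R1: average=0.62, okay=0.57; AND[min(a, b)] → w = 0.57
R2: average=0.62 → w = 0.62
R3: bad=0.21, average=0.62, poor=0.35; AND[min(a, b)] → w = 0.21
R4: great=0.05, average=0.62; AND[min(a, b)] → w = 0.05
Rules with consequent 'low': {R1, R2} → strengths 0.57, 0.62
Aggregate via t-conorm [max(a, b)]: 0.62

0.62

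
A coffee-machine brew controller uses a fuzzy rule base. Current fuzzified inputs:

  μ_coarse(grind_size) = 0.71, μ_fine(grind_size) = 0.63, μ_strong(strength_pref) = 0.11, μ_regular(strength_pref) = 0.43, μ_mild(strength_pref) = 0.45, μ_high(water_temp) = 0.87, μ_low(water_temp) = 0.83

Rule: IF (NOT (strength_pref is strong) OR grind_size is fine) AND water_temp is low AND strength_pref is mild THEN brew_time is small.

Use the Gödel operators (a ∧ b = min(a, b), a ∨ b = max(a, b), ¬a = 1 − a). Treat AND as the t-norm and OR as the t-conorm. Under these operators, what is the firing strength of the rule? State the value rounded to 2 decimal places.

firing strength: (¬strong=1−0.11=0.89 OR fine=0.63) = 0.89; AND[min(a, b)] with low=0.83, mild=0.45 → w = 0.45

0.45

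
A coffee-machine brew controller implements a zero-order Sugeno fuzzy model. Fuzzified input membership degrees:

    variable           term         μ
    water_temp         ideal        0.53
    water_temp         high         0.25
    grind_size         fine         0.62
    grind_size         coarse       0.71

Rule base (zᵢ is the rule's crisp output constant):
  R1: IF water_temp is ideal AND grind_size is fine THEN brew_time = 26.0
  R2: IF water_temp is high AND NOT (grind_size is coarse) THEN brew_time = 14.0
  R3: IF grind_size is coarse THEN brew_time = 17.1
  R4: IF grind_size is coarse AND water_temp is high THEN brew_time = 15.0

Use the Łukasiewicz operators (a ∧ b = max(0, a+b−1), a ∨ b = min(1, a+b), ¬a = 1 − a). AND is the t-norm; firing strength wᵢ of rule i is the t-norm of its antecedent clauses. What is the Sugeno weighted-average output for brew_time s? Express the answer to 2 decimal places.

R1 (z=26.0): ideal=0.53, fine=0.62; AND[max(0, a+b−1)] → w = 0.15
R2 (z=14.0): high=0.25, ¬coarse=1−0.71=0.29; AND[max(0, a+b−1)] → w = 0.00
R3 (z=17.1): coarse=0.71 → w = 0.71
R4 (z=15.0): coarse=0.71, high=0.25; AND[max(0, a+b−1)] → w = 0.00
Weighted average = (0.15·26.0 + 0.00·14.0 + 0.71·17.1 + 0.00·15.0) / (0.15 + 0.00 + 0.71 + 0.00)
  = 16.0410 / 0.8600 = 18.65

18.65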